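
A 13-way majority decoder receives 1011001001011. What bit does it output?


Ones: 7 out of 13
Threshold: 7

1 (7/13 voted 1)


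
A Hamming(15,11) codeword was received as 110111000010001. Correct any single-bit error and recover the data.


Syndrome = 0: no error detected

Data: 01100010001 (no errors)


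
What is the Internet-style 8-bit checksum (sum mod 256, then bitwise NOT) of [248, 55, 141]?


Sum = 444 mod 256 = 188
Complement = 67

67


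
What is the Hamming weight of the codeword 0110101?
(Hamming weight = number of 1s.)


Counting 1s in 0110101

4


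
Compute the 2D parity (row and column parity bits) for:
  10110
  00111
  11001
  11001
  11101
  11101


Row parities: 111100
Column parities: 10001

Row P: 111100, Col P: 10001, Corner: 0


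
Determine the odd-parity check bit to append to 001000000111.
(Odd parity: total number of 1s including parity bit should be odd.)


Number of 1s in data: 4
Parity bit: 1

1


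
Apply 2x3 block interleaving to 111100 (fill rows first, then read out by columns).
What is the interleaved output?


Matrix:
  111
  100
Read columns: 111010

111010


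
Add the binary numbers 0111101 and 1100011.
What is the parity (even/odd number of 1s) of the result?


0111101 = 61
1100011 = 99
Sum = 160 = 10100000
1s count = 2

even parity (2 ones in 10100000)


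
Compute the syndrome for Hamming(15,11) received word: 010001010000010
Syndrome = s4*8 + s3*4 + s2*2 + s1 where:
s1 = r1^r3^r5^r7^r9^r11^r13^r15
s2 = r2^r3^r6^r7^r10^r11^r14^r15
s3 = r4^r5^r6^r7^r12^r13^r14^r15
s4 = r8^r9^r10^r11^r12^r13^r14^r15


s1=0, s2=1, s3=0, s4=0

Syndrome = 2 (error at position 2)


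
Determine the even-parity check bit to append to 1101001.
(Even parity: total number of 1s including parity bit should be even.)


Number of 1s in data: 4
Parity bit: 0

0


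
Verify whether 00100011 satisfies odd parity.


Number of 1s: 3

Yes, parity is correct (3 ones)


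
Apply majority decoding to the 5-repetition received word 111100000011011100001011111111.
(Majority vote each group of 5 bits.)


Groups: 11110, 00000, 11011, 10000, 10111, 11111
Majority votes: 101011

101011


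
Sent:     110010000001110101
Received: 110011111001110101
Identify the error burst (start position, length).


XOR: 000001111000000000

Burst at position 5, length 4


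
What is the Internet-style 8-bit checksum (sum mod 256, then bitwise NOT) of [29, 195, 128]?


Sum = 352 mod 256 = 96
Complement = 159

159


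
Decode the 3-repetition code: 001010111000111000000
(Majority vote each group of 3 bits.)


Groups: 001, 010, 111, 000, 111, 000, 000
Majority votes: 0010100

0010100


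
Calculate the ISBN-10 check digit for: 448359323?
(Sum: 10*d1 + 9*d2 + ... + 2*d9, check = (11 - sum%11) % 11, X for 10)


Weighted sum: 260
260 mod 11 = 7

Check digit: 4


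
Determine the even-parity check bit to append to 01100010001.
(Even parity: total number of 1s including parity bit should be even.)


Number of 1s in data: 4
Parity bit: 0

0


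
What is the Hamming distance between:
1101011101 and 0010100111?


XOR: 1111111010
Count of 1s: 8

8


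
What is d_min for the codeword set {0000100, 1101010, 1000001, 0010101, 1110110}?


Comparing all pairs, minimum distance: 2
Can detect 1 errors, correct 0 errors

2


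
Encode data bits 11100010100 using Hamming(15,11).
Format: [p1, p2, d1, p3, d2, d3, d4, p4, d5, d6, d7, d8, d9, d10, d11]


Parity bits: p1=0, p2=1, p3=1, p4=0

011111000010100


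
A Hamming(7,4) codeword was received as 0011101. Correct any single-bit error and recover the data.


Syndrome = 5: error at position 5

Data: 1001 (corrected bit 5)


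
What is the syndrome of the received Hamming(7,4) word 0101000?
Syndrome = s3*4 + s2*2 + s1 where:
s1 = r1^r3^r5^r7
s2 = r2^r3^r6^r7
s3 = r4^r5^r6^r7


s1=0, s2=1, s3=1

Syndrome = 6 (error at position 6)


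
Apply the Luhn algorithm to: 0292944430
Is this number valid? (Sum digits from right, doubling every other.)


Luhn sum = 44
44 mod 10 = 4

Invalid (Luhn sum mod 10 = 4)


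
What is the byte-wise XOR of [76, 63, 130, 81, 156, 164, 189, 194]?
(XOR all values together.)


XOR chain: 76 ^ 63 ^ 130 ^ 81 ^ 156 ^ 164 ^ 189 ^ 194 = 231

231


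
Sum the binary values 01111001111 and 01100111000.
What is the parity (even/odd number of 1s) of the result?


01111001111 = 975
01100111000 = 824
Sum = 1799 = 11100000111
1s count = 6

even parity (6 ones in 11100000111)


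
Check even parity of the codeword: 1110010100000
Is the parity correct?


Number of 1s: 5

No, parity error (5 ones)


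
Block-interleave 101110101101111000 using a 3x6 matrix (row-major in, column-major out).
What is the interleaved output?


Matrix:
  101110
  101101
  111000
Read columns: 111001111110100010

111001111110100010


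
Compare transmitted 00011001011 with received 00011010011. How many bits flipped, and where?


XOR: 00000011000

2 error(s) at position(s): 6, 7


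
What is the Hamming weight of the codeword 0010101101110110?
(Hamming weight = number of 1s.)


Counting 1s in 0010101101110110

9


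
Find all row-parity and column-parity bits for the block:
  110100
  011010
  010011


Row parities: 111
Column parities: 111101

Row P: 111, Col P: 111101, Corner: 1


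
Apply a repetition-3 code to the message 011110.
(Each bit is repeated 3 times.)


Each bit -> 3 copies

000111111111111000


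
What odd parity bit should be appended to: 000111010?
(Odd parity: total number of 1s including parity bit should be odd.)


Number of 1s in data: 4
Parity bit: 1

1


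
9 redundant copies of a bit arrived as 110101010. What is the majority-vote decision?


Ones: 5 out of 9
Threshold: 5

1 (5/9 voted 1)


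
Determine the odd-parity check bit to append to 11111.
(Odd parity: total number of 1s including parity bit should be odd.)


Number of 1s in data: 5
Parity bit: 0

0


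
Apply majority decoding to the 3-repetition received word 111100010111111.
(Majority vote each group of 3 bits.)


Groups: 111, 100, 010, 111, 111
Majority votes: 10011

10011


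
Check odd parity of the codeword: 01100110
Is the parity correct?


Number of 1s: 4

No, parity error (4 ones)


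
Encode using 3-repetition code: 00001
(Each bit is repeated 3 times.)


Each bit -> 3 copies

000000000000111


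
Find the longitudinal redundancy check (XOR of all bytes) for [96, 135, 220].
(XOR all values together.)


XOR chain: 96 ^ 135 ^ 220 = 59

59


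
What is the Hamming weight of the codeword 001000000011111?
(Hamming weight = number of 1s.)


Counting 1s in 001000000011111

6


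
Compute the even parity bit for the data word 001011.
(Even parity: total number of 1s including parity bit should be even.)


Number of 1s in data: 3
Parity bit: 1

1


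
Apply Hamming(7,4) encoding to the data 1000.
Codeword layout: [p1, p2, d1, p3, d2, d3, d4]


Parity bits: p1=1, p2=1, p3=0

1110000


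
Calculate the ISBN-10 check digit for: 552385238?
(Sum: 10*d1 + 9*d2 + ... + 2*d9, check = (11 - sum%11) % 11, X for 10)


Weighted sum: 238
238 mod 11 = 7

Check digit: 4


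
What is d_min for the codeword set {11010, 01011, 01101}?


Comparing all pairs, minimum distance: 2
Can detect 1 errors, correct 0 errors

2


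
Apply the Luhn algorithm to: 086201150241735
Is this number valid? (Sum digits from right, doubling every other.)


Luhn sum = 49
49 mod 10 = 9

Invalid (Luhn sum mod 10 = 9)


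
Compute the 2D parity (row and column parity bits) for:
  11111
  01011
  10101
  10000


Row parities: 1111
Column parities: 10001

Row P: 1111, Col P: 10001, Corner: 0


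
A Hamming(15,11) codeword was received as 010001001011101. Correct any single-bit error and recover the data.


Syndrome = 8: error at position 8

Data: 00101011101 (corrected bit 8)


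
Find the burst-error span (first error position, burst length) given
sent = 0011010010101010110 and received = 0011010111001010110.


XOR: 0000000101100000000

Burst at position 7, length 4


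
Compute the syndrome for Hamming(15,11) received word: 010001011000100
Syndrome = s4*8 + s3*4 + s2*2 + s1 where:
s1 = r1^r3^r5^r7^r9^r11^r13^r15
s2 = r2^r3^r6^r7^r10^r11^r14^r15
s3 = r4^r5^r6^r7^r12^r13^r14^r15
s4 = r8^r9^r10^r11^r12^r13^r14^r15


s1=0, s2=0, s3=0, s4=1

Syndrome = 8 (error at position 8)


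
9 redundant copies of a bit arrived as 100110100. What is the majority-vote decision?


Ones: 4 out of 9
Threshold: 5

0 (4/9 voted 1)


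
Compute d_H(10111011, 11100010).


XOR: 01011001
Count of 1s: 4

4


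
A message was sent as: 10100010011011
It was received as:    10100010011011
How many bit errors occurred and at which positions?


XOR: 00000000000000

0 errors (received matches sent)


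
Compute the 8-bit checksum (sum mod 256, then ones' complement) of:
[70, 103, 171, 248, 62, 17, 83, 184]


Sum = 938 mod 256 = 170
Complement = 85

85


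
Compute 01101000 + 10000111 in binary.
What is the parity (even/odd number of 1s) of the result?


01101000 = 104
10000111 = 135
Sum = 239 = 11101111
1s count = 7

odd parity (7 ones in 11101111)


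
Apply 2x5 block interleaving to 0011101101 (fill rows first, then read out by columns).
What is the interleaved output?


Matrix:
  00111
  01101
Read columns: 0001111011

0001111011


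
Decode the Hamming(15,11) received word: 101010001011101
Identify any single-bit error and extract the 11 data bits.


Syndrome = 11: error at position 11

Data: 11001001101 (corrected bit 11)


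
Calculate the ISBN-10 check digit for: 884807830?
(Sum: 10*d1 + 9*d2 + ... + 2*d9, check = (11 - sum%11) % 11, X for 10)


Weighted sum: 316
316 mod 11 = 8

Check digit: 3


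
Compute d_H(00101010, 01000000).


XOR: 01101010
Count of 1s: 4

4


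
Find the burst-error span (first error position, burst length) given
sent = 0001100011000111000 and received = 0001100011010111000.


XOR: 0000000000010000000

Burst at position 11, length 1


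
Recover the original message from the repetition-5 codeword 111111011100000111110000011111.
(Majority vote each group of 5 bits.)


Groups: 11111, 10111, 00000, 11111, 00000, 11111
Majority votes: 110101

110101


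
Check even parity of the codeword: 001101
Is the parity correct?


Number of 1s: 3

No, parity error (3 ones)


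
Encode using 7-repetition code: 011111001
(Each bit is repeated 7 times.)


Each bit -> 7 copies

000000011111111111111111111111111111111111000000000000001111111


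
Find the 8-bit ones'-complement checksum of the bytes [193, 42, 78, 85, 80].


Sum = 478 mod 256 = 222
Complement = 33

33


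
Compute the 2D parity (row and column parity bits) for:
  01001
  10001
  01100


Row parities: 000
Column parities: 10100

Row P: 000, Col P: 10100, Corner: 0


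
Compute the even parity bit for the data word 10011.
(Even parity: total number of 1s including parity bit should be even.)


Number of 1s in data: 3
Parity bit: 1

1


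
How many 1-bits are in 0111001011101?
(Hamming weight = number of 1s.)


Counting 1s in 0111001011101

8


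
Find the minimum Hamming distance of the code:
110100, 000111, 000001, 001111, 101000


Comparing all pairs, minimum distance: 1
Can detect 0 errors, correct 0 errors

1


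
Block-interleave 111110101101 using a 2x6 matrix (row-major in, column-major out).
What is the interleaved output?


Matrix:
  111110
  101101
Read columns: 111011111001

111011111001


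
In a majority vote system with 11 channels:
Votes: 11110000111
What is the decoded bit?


Ones: 7 out of 11
Threshold: 6

1 (7/11 voted 1)


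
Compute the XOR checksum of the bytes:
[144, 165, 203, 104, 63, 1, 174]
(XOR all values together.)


XOR chain: 144 ^ 165 ^ 203 ^ 104 ^ 63 ^ 1 ^ 174 = 6

6


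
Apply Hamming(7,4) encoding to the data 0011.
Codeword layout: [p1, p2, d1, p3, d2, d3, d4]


Parity bits: p1=1, p2=0, p3=0

1000011


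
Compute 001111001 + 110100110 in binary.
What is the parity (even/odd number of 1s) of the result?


001111001 = 121
110100110 = 422
Sum = 543 = 1000011111
1s count = 6

even parity (6 ones in 1000011111)


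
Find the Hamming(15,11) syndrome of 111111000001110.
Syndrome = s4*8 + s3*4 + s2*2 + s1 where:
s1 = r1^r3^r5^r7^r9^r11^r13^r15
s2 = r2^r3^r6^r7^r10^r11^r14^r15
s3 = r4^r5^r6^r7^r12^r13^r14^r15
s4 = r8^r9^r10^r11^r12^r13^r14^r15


s1=0, s2=0, s3=0, s4=1

Syndrome = 8 (error at position 8)


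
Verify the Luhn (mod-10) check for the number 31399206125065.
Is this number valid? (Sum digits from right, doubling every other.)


Luhn sum = 52
52 mod 10 = 2

Invalid (Luhn sum mod 10 = 2)


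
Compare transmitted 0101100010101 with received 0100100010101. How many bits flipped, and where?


XOR: 0001000000000

1 error(s) at position(s): 3


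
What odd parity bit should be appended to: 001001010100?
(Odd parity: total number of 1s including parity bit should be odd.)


Number of 1s in data: 4
Parity bit: 1

1


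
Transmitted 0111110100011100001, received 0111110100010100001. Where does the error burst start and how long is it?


XOR: 0000000000001000000

Burst at position 12, length 1


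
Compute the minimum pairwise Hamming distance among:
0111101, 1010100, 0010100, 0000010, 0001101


Comparing all pairs, minimum distance: 1
Can detect 0 errors, correct 0 errors

1


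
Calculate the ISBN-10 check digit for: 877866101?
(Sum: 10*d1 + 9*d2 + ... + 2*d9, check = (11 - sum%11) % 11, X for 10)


Weighted sum: 327
327 mod 11 = 8

Check digit: 3


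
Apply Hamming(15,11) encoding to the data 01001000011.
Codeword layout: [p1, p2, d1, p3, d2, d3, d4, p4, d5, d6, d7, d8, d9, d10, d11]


Parity bits: p1=1, p2=0, p3=1, p4=1

100110011000011


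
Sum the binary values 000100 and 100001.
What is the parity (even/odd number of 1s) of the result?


000100 = 4
100001 = 33
Sum = 37 = 100101
1s count = 3

odd parity (3 ones in 100101)


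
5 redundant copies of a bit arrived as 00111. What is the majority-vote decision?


Ones: 3 out of 5
Threshold: 3

1 (3/5 voted 1)


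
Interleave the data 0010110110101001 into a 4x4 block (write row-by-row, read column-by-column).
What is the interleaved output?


Matrix:
  0010
  1101
  1010
  1001
Read columns: 0111010010100101

0111010010100101


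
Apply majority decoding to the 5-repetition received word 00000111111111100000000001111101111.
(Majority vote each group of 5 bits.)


Groups: 00000, 11111, 11111, 00000, 00000, 11111, 01111
Majority votes: 0110011

0110011


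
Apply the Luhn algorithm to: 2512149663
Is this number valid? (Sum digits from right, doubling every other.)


Luhn sum = 40
40 mod 10 = 0

Valid (Luhn sum mod 10 = 0)


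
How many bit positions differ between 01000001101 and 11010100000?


XOR: 10010101101
Count of 1s: 6

6


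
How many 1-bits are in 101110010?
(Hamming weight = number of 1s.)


Counting 1s in 101110010

5


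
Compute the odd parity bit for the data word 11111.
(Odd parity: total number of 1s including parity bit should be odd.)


Number of 1s in data: 5
Parity bit: 0

0


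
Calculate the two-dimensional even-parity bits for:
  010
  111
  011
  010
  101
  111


Row parities: 110101
Column parities: 110

Row P: 110101, Col P: 110, Corner: 0


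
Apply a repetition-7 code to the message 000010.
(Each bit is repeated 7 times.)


Each bit -> 7 copies

000000000000000000000000000011111110000000


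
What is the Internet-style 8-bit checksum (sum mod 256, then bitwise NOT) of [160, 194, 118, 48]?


Sum = 520 mod 256 = 8
Complement = 247

247


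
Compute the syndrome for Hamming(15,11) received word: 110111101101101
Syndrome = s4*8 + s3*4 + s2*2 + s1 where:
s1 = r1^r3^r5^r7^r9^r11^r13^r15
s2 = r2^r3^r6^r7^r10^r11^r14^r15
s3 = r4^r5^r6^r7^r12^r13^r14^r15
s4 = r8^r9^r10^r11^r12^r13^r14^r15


s1=0, s2=1, s3=1, s4=1

Syndrome = 14 (error at position 14)


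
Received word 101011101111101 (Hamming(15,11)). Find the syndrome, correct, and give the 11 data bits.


Syndrome = 0: no error detected

Data: 11111111101 (no errors)


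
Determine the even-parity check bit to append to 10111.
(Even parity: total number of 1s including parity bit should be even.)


Number of 1s in data: 4
Parity bit: 0

0


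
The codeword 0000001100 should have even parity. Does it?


Number of 1s: 2

Yes, parity is correct (2 ones)


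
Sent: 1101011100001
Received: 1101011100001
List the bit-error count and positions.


XOR: 0000000000000

0 errors (received matches sent)


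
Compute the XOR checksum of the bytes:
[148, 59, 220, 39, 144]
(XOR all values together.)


XOR chain: 148 ^ 59 ^ 220 ^ 39 ^ 144 = 196

196


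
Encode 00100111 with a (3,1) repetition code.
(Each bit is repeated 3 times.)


Each bit -> 3 copies

000000111000000111111111


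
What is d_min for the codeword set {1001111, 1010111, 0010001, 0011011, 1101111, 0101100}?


Comparing all pairs, minimum distance: 1
Can detect 0 errors, correct 0 errors

1


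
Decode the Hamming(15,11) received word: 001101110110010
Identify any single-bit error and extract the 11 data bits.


Syndrome = 1: error at position 1

Data: 10110110010 (corrected bit 1)


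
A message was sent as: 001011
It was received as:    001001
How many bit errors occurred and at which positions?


XOR: 000010

1 error(s) at position(s): 4


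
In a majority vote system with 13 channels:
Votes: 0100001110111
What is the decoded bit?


Ones: 7 out of 13
Threshold: 7

1 (7/13 voted 1)


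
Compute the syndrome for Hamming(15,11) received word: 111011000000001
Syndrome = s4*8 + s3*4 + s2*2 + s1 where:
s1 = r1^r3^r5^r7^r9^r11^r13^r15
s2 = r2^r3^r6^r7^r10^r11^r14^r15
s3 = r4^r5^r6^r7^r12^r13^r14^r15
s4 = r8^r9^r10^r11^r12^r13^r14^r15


s1=0, s2=0, s3=1, s4=1

Syndrome = 12 (error at position 12)


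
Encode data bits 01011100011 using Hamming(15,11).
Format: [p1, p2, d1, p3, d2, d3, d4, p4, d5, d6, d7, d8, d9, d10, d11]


Parity bits: p1=0, p2=0, p3=0, p4=0

000010101100011


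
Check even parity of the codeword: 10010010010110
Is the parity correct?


Number of 1s: 6

Yes, parity is correct (6 ones)


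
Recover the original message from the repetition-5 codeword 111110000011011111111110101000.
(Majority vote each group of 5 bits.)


Groups: 11111, 00000, 11011, 11111, 11101, 01000
Majority votes: 101110

101110


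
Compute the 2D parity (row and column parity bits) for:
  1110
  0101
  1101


Row parities: 101
Column parities: 0110

Row P: 101, Col P: 0110, Corner: 0


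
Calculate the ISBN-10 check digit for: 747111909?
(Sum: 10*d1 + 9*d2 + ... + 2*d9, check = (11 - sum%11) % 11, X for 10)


Weighted sum: 234
234 mod 11 = 3

Check digit: 8


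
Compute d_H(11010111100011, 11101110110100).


XOR: 00111001010111
Count of 1s: 8

8


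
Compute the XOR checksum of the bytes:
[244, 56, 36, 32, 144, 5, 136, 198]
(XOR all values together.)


XOR chain: 244 ^ 56 ^ 36 ^ 32 ^ 144 ^ 5 ^ 136 ^ 198 = 19

19


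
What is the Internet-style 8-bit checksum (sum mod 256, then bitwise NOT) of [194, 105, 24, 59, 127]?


Sum = 509 mod 256 = 253
Complement = 2

2


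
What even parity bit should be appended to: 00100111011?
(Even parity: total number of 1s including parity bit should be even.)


Number of 1s in data: 6
Parity bit: 0

0


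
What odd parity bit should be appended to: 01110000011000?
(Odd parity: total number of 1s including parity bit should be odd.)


Number of 1s in data: 5
Parity bit: 0

0


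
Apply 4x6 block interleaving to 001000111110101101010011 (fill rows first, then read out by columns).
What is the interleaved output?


Matrix:
  001000
  111110
  101101
  010011
Read columns: 011001011110011001010011

011001011110011001010011


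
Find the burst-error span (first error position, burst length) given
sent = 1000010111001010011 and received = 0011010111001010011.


XOR: 1011000000000000000

Burst at position 0, length 4


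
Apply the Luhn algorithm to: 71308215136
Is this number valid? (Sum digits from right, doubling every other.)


Luhn sum = 39
39 mod 10 = 9

Invalid (Luhn sum mod 10 = 9)


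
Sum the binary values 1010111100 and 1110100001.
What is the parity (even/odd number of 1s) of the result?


1010111100 = 700
1110100001 = 929
Sum = 1629 = 11001011101
1s count = 7

odd parity (7 ones in 11001011101)


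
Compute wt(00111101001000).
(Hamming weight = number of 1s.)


Counting 1s in 00111101001000

6


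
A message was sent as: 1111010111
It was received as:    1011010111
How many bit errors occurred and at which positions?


XOR: 0100000000

1 error(s) at position(s): 1


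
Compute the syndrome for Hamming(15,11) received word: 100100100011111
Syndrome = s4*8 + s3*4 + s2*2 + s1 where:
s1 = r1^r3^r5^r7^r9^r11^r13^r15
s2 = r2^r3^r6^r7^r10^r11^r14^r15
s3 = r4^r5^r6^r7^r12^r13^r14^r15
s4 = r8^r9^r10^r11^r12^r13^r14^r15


s1=1, s2=0, s3=0, s4=1

Syndrome = 9 (error at position 9)


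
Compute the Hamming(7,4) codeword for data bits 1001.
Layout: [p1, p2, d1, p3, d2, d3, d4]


Parity bits: p1=0, p2=0, p3=1

0011001


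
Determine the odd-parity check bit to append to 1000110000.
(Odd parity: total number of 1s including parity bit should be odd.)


Number of 1s in data: 3
Parity bit: 0

0


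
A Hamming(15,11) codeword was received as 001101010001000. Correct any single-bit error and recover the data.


Syndrome = 5: error at position 5

Data: 11100001000 (corrected bit 5)


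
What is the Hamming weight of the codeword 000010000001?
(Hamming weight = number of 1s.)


Counting 1s in 000010000001

2


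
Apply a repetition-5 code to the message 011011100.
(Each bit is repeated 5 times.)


Each bit -> 5 copies

000001111111111000001111111111111110000000000


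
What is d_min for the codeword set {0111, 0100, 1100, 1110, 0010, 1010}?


Comparing all pairs, minimum distance: 1
Can detect 0 errors, correct 0 errors

1


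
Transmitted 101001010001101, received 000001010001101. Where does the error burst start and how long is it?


XOR: 101000000000000

Burst at position 0, length 3


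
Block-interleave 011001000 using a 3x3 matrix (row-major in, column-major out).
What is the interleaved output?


Matrix:
  011
  001
  000
Read columns: 000100110

000100110


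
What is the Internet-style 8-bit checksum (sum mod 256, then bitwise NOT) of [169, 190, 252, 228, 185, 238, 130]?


Sum = 1392 mod 256 = 112
Complement = 143

143


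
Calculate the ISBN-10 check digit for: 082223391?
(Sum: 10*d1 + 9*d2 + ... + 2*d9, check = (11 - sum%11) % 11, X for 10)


Weighted sum: 170
170 mod 11 = 5

Check digit: 6


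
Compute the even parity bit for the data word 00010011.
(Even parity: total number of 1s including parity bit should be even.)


Number of 1s in data: 3
Parity bit: 1

1


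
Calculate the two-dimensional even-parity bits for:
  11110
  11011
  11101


Row parities: 000
Column parities: 11000

Row P: 000, Col P: 11000, Corner: 0


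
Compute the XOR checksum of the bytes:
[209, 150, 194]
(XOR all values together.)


XOR chain: 209 ^ 150 ^ 194 = 133

133


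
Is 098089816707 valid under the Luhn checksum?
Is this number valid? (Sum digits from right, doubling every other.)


Luhn sum = 57
57 mod 10 = 7

Invalid (Luhn sum mod 10 = 7)


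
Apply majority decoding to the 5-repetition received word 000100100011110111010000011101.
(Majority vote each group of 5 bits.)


Groups: 00010, 01000, 11110, 11101, 00000, 11101
Majority votes: 001101

001101


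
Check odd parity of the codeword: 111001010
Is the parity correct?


Number of 1s: 5

Yes, parity is correct (5 ones)


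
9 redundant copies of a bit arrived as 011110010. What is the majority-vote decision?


Ones: 5 out of 9
Threshold: 5

1 (5/9 voted 1)


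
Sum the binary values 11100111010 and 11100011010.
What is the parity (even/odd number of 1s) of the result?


11100111010 = 1850
11100011010 = 1818
Sum = 3668 = 111001010100
1s count = 6

even parity (6 ones in 111001010100)


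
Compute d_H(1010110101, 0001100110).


XOR: 1011010011
Count of 1s: 6

6


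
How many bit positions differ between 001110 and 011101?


XOR: 010011
Count of 1s: 3

3


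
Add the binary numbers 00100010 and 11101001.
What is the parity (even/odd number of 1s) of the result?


00100010 = 34
11101001 = 233
Sum = 267 = 100001011
1s count = 4

even parity (4 ones in 100001011)


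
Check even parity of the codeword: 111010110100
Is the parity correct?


Number of 1s: 7

No, parity error (7 ones)


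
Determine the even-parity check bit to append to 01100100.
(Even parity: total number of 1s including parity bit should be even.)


Number of 1s in data: 3
Parity bit: 1

1


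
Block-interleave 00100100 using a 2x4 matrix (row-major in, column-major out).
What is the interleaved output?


Matrix:
  0010
  0100
Read columns: 00011000

00011000


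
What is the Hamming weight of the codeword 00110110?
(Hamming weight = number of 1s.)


Counting 1s in 00110110

4


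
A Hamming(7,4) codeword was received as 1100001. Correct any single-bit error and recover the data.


Syndrome = 4: error at position 4

Data: 0001 (corrected bit 4)


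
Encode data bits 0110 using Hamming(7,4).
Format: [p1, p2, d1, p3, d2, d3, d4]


Parity bits: p1=1, p2=1, p3=0

1100110


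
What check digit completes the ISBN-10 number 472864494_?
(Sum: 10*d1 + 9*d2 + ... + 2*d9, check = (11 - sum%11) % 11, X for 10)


Weighted sum: 282
282 mod 11 = 7

Check digit: 4


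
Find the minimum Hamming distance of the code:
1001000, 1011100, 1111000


Comparing all pairs, minimum distance: 2
Can detect 1 errors, correct 0 errors

2


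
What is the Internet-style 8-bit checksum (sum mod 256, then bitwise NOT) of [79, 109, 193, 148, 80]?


Sum = 609 mod 256 = 97
Complement = 158

158


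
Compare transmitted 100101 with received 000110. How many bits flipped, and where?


XOR: 100011

3 error(s) at position(s): 0, 4, 5


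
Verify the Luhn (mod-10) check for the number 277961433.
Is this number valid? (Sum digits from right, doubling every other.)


Luhn sum = 44
44 mod 10 = 4

Invalid (Luhn sum mod 10 = 4)


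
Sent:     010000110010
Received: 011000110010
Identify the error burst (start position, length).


XOR: 001000000000

Burst at position 2, length 1


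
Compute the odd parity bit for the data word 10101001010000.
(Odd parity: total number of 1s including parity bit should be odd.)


Number of 1s in data: 5
Parity bit: 0

0


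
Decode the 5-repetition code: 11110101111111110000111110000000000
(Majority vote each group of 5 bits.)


Groups: 11110, 10111, 11111, 10000, 11111, 00000, 00000
Majority votes: 1110100

1110100


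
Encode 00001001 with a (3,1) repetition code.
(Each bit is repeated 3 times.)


Each bit -> 3 copies

000000000000111000000111


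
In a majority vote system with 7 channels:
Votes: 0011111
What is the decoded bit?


Ones: 5 out of 7
Threshold: 4

1 (5/7 voted 1)


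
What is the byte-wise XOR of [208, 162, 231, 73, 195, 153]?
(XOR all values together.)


XOR chain: 208 ^ 162 ^ 231 ^ 73 ^ 195 ^ 153 = 134

134


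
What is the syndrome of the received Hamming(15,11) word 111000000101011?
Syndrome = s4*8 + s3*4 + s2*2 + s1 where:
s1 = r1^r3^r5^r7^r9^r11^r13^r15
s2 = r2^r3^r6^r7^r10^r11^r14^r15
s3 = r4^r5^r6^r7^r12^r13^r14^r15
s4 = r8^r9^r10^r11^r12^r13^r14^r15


s1=1, s2=1, s3=1, s4=0

Syndrome = 7 (error at position 7)


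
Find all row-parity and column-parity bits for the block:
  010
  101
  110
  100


Row parities: 1001
Column parities: 101

Row P: 1001, Col P: 101, Corner: 0


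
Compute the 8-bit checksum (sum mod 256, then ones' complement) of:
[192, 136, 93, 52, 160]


Sum = 633 mod 256 = 121
Complement = 134

134


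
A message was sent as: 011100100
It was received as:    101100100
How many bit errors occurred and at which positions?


XOR: 110000000

2 error(s) at position(s): 0, 1


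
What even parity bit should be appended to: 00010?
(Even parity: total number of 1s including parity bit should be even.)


Number of 1s in data: 1
Parity bit: 1

1


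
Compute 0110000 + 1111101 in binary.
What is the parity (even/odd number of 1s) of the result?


0110000 = 48
1111101 = 125
Sum = 173 = 10101101
1s count = 5

odd parity (5 ones in 10101101)


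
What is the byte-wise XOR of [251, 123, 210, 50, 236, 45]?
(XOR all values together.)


XOR chain: 251 ^ 123 ^ 210 ^ 50 ^ 236 ^ 45 = 161

161


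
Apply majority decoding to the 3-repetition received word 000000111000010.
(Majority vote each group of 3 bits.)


Groups: 000, 000, 111, 000, 010
Majority votes: 00100

00100


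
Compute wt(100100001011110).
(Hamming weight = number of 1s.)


Counting 1s in 100100001011110

7


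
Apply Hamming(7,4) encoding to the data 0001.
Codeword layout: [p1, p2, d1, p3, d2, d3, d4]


Parity bits: p1=1, p2=1, p3=1

1101001


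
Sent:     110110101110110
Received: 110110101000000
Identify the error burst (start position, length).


XOR: 000000000110110

Burst at position 9, length 5


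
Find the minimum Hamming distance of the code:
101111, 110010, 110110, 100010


Comparing all pairs, minimum distance: 1
Can detect 0 errors, correct 0 errors

1


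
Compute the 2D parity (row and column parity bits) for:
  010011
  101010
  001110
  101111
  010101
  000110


Row parities: 111110
Column parities: 001011

Row P: 111110, Col P: 001011, Corner: 1


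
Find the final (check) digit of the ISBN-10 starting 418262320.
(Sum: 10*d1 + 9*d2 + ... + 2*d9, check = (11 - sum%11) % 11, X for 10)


Weighted sum: 191
191 mod 11 = 4

Check digit: 7


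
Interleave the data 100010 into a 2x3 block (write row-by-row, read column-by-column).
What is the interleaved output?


Matrix:
  100
  010
Read columns: 100100

100100


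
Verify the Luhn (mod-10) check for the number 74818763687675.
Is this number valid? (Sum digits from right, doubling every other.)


Luhn sum = 69
69 mod 10 = 9

Invalid (Luhn sum mod 10 = 9)


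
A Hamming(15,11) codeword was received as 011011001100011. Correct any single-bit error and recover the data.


Syndrome = 0: no error detected

Data: 11101100011 (no errors)


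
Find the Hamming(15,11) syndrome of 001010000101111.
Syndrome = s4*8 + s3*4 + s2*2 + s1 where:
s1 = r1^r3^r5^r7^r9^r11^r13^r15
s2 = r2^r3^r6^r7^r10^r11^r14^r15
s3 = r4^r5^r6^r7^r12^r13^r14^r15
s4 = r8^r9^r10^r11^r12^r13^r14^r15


s1=0, s2=0, s3=1, s4=1

Syndrome = 12 (error at position 12)


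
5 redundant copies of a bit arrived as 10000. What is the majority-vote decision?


Ones: 1 out of 5
Threshold: 3

0 (1/5 voted 1)


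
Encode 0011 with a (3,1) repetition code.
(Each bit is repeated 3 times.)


Each bit -> 3 copies

000000111111


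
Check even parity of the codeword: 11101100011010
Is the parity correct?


Number of 1s: 8

Yes, parity is correct (8 ones)


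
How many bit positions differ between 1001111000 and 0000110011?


XOR: 1001001011
Count of 1s: 5

5


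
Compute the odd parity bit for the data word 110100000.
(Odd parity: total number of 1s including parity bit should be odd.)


Number of 1s in data: 3
Parity bit: 0

0


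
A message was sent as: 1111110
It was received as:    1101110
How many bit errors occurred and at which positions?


XOR: 0010000

1 error(s) at position(s): 2


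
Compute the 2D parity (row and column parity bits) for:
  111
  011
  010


Row parities: 101
Column parities: 110

Row P: 101, Col P: 110, Corner: 0


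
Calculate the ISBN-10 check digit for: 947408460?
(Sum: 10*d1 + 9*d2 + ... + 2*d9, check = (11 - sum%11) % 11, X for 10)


Weighted sum: 284
284 mod 11 = 9

Check digit: 2


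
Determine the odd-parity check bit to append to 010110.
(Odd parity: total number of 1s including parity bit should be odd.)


Number of 1s in data: 3
Parity bit: 0

0


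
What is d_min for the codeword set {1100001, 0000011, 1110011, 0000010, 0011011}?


Comparing all pairs, minimum distance: 1
Can detect 0 errors, correct 0 errors

1


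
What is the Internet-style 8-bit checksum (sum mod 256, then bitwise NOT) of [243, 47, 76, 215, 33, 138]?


Sum = 752 mod 256 = 240
Complement = 15

15


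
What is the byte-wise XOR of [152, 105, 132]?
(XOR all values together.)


XOR chain: 152 ^ 105 ^ 132 = 117

117


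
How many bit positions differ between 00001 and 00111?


XOR: 00110
Count of 1s: 2

2


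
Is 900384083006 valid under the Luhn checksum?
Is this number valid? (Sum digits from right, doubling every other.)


Luhn sum = 43
43 mod 10 = 3

Invalid (Luhn sum mod 10 = 3)


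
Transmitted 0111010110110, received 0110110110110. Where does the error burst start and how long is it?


XOR: 0001100000000

Burst at position 3, length 2


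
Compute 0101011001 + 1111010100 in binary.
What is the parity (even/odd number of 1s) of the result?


0101011001 = 345
1111010100 = 980
Sum = 1325 = 10100101101
1s count = 6

even parity (6 ones in 10100101101)


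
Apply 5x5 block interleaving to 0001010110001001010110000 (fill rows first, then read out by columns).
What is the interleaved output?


Matrix:
  00010
  10110
  00100
  10101
  10000
Read columns: 0101100000011101100000010

0101100000011101100000010


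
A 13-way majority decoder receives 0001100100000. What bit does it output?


Ones: 3 out of 13
Threshold: 7

0 (3/13 voted 1)


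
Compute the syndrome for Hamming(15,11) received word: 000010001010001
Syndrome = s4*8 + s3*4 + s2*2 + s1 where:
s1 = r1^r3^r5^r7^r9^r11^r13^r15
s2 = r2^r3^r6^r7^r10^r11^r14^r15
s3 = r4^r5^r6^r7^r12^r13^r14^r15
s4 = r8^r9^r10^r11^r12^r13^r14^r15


s1=0, s2=0, s3=0, s4=1

Syndrome = 8 (error at position 8)


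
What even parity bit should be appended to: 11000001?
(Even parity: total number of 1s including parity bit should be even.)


Number of 1s in data: 3
Parity bit: 1

1


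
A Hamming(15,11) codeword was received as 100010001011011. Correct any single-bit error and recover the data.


Syndrome = 11: error at position 11

Data: 01001001011 (corrected bit 11)


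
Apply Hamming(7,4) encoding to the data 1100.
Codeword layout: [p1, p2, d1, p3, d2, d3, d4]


Parity bits: p1=0, p2=1, p3=1

0111100


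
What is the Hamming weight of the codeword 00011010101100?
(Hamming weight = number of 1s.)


Counting 1s in 00011010101100

6


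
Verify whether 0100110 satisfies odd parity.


Number of 1s: 3

Yes, parity is correct (3 ones)


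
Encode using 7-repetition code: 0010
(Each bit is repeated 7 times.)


Each bit -> 7 copies

0000000000000011111110000000


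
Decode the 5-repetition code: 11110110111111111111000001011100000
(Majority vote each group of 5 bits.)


Groups: 11110, 11011, 11111, 11111, 00000, 10111, 00000
Majority votes: 1111010

1111010


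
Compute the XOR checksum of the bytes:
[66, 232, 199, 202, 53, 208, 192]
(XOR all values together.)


XOR chain: 66 ^ 232 ^ 199 ^ 202 ^ 53 ^ 208 ^ 192 = 130

130


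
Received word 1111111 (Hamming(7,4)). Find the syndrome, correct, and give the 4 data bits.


Syndrome = 0: no error detected

Data: 1111 (no errors)


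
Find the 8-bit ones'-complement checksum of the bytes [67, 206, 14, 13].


Sum = 300 mod 256 = 44
Complement = 211

211


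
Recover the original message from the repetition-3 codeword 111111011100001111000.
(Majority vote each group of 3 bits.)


Groups: 111, 111, 011, 100, 001, 111, 000
Majority votes: 1110010

1110010


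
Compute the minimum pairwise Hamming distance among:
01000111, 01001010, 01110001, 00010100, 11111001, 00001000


Comparing all pairs, minimum distance: 2
Can detect 1 errors, correct 0 errors

2


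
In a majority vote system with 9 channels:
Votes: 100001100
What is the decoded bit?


Ones: 3 out of 9
Threshold: 5

0 (3/9 voted 1)


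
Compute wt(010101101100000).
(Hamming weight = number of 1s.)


Counting 1s in 010101101100000

6


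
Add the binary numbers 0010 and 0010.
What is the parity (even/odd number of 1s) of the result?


0010 = 2
0010 = 2
Sum = 4 = 100
1s count = 1

odd parity (1 ones in 100)


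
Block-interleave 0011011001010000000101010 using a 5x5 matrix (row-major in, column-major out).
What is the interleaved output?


Matrix:
  00110
  11001
  01000
  00001
  01010
Read columns: 0100001101100001000101010

0100001101100001000101010


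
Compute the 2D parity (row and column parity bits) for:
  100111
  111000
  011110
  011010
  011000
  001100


Row parities: 010100
Column parities: 001111

Row P: 010100, Col P: 001111, Corner: 0


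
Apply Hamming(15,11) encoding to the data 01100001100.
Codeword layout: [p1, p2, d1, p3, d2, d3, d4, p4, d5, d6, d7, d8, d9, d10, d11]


Parity bits: p1=0, p2=1, p3=0, p4=0

010011000001100


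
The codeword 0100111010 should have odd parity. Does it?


Number of 1s: 5

Yes, parity is correct (5 ones)


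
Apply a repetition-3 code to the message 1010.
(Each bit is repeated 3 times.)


Each bit -> 3 copies

111000111000


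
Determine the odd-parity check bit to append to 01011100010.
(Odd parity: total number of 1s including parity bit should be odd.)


Number of 1s in data: 5
Parity bit: 0

0


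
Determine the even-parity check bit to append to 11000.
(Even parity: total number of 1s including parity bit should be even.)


Number of 1s in data: 2
Parity bit: 0

0


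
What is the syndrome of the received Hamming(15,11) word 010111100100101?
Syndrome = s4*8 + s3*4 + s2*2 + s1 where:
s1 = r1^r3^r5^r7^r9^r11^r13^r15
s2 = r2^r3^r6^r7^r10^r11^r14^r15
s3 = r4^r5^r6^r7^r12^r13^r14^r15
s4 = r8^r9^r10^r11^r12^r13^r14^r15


s1=0, s2=1, s3=0, s4=1

Syndrome = 10 (error at position 10)


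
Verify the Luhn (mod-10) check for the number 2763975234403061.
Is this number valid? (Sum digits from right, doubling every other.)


Luhn sum = 64
64 mod 10 = 4

Invalid (Luhn sum mod 10 = 4)


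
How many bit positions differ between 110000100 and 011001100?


XOR: 101001000
Count of 1s: 3

3


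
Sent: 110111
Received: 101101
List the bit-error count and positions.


XOR: 011010

3 error(s) at position(s): 1, 2, 4


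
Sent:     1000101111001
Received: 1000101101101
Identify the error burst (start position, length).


XOR: 0000000010100

Burst at position 8, length 3


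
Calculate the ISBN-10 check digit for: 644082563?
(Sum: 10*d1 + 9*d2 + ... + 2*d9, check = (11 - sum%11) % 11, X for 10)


Weighted sum: 230
230 mod 11 = 10

Check digit: 1


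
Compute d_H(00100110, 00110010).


XOR: 00010100
Count of 1s: 2

2


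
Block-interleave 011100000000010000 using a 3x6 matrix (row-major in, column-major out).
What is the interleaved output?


Matrix:
  011100
  000000
  010000
Read columns: 000101100100000000

000101100100000000


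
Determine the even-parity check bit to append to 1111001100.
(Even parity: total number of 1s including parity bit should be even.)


Number of 1s in data: 6
Parity bit: 0

0
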